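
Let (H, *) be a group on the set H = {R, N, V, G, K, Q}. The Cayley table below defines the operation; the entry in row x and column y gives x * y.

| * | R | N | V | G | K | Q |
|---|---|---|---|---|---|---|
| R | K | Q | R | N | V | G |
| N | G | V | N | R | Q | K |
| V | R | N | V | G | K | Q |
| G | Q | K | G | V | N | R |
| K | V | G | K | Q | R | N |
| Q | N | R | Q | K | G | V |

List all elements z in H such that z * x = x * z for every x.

{V}

An element z is central iff its row equals its column in the table.
For Q: Q * K = G ≠ N = K * Q, so Q ∉ Z.
Checking each element this way leaves Z(H) = {V}.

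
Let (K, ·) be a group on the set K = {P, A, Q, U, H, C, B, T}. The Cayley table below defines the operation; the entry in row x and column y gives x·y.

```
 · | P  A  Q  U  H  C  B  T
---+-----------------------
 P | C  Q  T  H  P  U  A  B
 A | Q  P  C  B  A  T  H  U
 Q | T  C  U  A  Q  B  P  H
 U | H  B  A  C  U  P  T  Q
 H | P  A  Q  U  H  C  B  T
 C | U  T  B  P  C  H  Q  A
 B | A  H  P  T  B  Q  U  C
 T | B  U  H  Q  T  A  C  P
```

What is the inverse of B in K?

First locate the identity: row H matches the header, so H is the identity.
Scan row B for H: B·A = H. Hence B^(-1) = A.

A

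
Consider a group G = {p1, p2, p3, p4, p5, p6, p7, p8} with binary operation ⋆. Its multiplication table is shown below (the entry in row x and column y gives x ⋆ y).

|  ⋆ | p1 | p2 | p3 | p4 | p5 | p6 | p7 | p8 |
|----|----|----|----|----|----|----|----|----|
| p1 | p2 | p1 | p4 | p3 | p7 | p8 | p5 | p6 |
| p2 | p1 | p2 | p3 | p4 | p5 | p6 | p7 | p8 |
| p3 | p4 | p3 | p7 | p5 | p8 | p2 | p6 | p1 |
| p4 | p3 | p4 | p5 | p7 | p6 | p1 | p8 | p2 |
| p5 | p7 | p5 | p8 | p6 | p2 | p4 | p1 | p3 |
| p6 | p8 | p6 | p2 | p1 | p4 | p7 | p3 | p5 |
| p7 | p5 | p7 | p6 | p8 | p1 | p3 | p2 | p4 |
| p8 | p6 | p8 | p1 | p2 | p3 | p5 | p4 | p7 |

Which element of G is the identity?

p2

The identity e satisfies e ⋆ x = x for all x, so its row in the table reproduces the column headers.
Row p2 reads: p1, p2, p3, p4, p5, p6, p7, p8 — exactly the header order. So p2 is the identity.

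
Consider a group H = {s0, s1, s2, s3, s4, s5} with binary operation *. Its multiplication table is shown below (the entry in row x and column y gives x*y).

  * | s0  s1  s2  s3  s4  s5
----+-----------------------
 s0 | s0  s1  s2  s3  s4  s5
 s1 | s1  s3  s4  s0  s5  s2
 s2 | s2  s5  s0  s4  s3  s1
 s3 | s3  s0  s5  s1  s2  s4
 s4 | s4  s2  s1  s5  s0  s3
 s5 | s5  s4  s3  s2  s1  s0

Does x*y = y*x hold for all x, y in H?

s3*s2 = s5 but s2*s3 = s4.
Since s3 and s2 do not commute, H is not abelian.

No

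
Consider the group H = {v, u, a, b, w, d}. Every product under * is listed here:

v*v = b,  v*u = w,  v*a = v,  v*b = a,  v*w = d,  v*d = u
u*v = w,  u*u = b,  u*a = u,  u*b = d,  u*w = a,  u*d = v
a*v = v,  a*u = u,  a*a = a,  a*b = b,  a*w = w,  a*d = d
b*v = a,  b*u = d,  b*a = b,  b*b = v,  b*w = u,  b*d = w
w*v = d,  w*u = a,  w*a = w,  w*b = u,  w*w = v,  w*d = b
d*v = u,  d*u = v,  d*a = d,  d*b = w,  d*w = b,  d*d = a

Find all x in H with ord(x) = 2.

{d}

Identity is a. Compute the order of each non-identity element by repeated multiplication:
  v: v → b → a  (order 3)
  u: u → b → d → v → w → a  (order 6)
  b: b → v → a  (order 3)
  w: w → v → d → b → u → a  (order 6)
  d: d → a  (order 2)
Elements of order 2: {d}.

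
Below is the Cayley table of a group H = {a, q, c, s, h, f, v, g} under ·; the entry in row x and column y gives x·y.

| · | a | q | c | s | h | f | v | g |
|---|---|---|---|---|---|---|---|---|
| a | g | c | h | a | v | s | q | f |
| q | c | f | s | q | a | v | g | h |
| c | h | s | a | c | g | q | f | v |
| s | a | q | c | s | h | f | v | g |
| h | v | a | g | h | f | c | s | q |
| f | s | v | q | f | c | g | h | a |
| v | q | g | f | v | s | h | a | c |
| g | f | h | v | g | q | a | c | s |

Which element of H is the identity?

s

The identity e satisfies e·x = x for all x, so its row in the table reproduces the column headers.
Row s reads: a, q, c, s, h, f, v, g — exactly the header order. So s is the identity.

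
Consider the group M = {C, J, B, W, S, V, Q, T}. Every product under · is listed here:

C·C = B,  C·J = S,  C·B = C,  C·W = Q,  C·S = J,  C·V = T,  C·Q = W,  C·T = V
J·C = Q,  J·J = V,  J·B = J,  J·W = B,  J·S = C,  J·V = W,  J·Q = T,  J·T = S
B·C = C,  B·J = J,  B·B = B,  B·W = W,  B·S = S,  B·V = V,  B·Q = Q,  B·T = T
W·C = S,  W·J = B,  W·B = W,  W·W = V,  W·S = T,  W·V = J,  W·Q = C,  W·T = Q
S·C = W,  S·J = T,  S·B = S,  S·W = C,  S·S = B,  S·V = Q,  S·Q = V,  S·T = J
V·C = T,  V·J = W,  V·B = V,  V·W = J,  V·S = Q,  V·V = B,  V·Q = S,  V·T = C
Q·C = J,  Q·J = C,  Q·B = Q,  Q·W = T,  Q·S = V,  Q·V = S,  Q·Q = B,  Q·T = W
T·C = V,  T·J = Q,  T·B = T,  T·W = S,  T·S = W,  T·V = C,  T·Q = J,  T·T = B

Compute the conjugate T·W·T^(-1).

J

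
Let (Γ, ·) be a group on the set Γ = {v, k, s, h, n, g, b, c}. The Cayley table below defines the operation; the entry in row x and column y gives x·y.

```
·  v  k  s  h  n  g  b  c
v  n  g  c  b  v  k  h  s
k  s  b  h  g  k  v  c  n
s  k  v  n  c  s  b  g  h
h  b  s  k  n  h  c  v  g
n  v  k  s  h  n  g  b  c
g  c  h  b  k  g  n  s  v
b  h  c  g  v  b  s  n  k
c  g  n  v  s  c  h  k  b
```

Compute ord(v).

2

The identity element is n (its row matches the header).
v^1 = v
v^2 = v·v = n
The first power of v equal to the identity is v^2, so ord(v) = 2.
(Structurally, Γ here is isomorphic to the dihedral group D_4.)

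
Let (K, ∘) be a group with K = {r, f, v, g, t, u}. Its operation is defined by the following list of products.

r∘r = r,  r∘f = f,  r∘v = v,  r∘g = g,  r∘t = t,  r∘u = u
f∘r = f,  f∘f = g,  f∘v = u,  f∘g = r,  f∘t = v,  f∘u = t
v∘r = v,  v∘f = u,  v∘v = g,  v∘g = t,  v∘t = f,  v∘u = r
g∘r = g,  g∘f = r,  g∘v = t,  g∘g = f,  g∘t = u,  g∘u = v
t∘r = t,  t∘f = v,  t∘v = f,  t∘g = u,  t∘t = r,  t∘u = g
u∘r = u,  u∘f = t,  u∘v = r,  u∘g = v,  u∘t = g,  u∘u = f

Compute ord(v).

6

The identity element is r (its row matches the header).
v^1 = v
v^2 = v ∘ v = g
v^3 = g ∘ v = t
v^4 = t ∘ v = f
v^5 = f ∘ v = u
v^6 = u ∘ v = r
The first power of v equal to the identity is v^6, so ord(v) = 6.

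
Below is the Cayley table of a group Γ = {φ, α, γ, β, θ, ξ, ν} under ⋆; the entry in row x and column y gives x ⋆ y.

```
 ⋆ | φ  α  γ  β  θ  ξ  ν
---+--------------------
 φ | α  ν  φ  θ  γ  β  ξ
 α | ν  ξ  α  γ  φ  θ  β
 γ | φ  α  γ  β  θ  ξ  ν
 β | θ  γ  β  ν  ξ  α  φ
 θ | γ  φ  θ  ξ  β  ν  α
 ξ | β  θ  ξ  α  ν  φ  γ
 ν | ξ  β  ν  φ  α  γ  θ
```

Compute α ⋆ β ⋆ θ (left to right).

α ⋆ β = γ
γ ⋆ θ = θ
(Structurally, Γ here is isomorphic to the cyclic group Z_7.)

θ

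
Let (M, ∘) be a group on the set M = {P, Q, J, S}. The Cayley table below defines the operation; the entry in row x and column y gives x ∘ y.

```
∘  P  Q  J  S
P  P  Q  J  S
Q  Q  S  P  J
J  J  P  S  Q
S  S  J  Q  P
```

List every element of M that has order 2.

Identity is P. Compute the order of each non-identity element by repeated multiplication:
  Q: Q → S → J → P  (order 4)
  J: J → S → Q → P  (order 4)
  S: S → P  (order 2)
Elements of order 2: {S}.
(Structurally, M here is isomorphic to the cyclic group Z_4.)

{S}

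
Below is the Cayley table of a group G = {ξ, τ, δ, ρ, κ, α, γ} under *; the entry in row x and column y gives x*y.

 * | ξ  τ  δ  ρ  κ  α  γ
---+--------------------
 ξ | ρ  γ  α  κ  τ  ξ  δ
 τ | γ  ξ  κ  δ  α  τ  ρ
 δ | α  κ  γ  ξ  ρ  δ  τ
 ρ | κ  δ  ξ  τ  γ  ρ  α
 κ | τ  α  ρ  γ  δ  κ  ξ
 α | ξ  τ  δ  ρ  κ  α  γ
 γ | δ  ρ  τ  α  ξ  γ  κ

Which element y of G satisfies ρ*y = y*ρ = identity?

γ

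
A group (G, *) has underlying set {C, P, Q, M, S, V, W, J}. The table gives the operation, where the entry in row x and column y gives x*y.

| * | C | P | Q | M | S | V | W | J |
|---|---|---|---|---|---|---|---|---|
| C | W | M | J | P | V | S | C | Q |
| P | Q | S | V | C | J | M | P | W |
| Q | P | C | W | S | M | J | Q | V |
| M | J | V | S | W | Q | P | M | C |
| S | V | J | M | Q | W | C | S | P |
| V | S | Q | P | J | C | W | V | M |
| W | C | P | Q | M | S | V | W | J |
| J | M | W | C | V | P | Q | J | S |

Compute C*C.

Read row C, column C: C*C = W.
(Structurally, G here is isomorphic to the dihedral group D_4.)

W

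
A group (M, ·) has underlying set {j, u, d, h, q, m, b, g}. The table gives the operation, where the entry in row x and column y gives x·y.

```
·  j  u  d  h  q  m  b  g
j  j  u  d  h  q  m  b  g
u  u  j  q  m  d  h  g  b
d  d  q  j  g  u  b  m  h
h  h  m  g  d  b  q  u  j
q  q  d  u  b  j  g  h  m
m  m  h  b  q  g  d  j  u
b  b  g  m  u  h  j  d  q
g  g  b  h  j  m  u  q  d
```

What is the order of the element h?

4

The identity element is j (its row matches the header).
h^1 = h
h^2 = h·h = d
h^3 = d·h = g
h^4 = g·h = j
The first power of h equal to the identity is h^4, so ord(h) = 4.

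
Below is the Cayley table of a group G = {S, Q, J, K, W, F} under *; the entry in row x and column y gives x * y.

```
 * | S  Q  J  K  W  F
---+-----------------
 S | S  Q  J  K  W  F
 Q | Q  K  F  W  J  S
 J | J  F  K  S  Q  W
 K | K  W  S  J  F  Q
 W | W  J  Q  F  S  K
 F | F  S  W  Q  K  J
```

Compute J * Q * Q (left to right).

J * Q = F
F * Q = S

S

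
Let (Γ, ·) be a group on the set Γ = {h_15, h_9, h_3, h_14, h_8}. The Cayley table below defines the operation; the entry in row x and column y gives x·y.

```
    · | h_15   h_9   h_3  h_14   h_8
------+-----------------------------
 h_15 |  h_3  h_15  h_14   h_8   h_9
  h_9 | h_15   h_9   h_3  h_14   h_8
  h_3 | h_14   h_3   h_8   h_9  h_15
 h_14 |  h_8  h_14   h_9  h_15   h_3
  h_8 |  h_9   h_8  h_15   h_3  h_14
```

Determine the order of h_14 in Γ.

5

The identity element is h_9 (its row matches the header).
h_14^1 = h_14
h_14^2 = h_14·h_14 = h_15
h_14^3 = h_15·h_14 = h_8
h_14^4 = h_8·h_14 = h_3
h_14^5 = h_3·h_14 = h_9
The first power of h_14 equal to the identity is h_14^5, so ord(h_14) = 5.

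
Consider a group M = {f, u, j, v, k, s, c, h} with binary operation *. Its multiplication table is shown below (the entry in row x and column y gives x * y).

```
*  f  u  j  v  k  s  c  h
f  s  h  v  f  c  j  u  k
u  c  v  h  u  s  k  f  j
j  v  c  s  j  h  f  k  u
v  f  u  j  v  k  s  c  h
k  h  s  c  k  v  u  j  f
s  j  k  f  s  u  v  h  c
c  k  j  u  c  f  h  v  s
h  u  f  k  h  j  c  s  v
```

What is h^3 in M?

h^1 = h
h^2 = h * h = v
h^3 = v * h = h
(Structurally, M here is isomorphic to the dihedral group D_4.)

h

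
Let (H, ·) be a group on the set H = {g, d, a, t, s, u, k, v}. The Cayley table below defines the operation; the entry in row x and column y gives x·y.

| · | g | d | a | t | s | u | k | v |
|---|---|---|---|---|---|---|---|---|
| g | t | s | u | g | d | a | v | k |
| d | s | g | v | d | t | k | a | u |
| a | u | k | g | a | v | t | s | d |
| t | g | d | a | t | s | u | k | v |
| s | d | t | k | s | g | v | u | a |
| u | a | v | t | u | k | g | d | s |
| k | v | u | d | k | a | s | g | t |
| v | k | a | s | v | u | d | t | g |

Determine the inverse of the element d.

First locate the identity: row t matches the header, so t is the identity.
Scan row d for t: d·s = t. Hence d^(-1) = s.

s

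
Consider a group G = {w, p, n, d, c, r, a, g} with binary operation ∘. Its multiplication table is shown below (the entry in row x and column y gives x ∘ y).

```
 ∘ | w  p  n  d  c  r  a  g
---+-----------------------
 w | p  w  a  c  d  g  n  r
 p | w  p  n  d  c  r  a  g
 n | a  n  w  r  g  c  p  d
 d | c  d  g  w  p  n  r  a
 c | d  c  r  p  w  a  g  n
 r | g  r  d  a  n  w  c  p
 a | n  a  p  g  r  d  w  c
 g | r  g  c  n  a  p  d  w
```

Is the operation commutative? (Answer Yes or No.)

n ∘ r = c but r ∘ n = d.
Since n and r do not commute, G is not abelian.

No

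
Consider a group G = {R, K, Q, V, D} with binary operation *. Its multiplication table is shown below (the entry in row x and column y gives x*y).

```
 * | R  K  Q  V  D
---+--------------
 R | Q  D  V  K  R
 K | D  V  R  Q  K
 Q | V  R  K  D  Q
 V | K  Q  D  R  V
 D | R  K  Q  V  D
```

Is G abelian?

Check whether the table is symmetric across its main diagonal.
Every entry (row x, col y) equals the entry (row y, col x), so G is abelian.
(In fact G ≅ the cyclic group Z_5.)

Yes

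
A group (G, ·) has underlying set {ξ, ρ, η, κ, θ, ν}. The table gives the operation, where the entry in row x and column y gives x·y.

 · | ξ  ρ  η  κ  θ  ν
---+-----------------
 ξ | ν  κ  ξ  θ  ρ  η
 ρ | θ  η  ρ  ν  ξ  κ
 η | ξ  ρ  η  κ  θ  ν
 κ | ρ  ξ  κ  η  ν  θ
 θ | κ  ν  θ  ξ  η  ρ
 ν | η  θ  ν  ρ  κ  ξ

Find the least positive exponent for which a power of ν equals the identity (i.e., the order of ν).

3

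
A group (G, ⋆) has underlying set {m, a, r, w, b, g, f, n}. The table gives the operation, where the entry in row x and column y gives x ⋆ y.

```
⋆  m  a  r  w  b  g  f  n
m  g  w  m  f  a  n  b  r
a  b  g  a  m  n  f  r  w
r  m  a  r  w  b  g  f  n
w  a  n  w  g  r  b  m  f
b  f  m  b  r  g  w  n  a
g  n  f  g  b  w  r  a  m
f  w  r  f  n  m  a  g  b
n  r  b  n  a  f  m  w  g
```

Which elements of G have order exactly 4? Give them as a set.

Identity is r. Compute the order of each non-identity element by repeated multiplication:
  m: m → g → n → r  (order 4)
  a: a → g → f → r  (order 4)
  w: w → g → b → r  (order 4)
  b: b → g → w → r  (order 4)
  g: g → r  (order 2)
  f: f → g → a → r  (order 4)
  n: n → g → m → r  (order 4)
Elements of order 4: {a, b, f, m, n, w}.

{a, b, f, m, n, w}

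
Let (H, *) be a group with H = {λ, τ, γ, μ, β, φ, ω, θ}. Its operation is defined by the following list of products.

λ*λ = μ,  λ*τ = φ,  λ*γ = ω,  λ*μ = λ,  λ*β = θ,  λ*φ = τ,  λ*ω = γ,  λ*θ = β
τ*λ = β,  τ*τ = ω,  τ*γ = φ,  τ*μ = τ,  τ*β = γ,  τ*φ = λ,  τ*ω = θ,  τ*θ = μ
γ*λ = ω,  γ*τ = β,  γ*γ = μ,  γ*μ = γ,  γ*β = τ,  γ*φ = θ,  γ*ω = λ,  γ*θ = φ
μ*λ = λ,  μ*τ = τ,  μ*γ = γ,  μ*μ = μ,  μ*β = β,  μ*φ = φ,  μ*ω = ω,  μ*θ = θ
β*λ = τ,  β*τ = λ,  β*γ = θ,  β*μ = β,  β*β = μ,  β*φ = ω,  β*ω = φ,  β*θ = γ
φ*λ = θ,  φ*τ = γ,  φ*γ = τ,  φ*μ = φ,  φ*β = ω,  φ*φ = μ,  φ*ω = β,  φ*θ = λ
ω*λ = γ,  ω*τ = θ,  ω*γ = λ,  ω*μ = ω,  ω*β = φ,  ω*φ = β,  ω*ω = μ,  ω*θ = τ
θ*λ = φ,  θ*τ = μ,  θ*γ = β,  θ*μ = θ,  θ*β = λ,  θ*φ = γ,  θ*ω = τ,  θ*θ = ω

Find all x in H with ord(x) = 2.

{β, γ, λ, φ, ω}

Identity is μ. Compute the order of each non-identity element by repeated multiplication:
  λ: λ → μ  (order 2)
  τ: τ → ω → θ → μ  (order 4)
  γ: γ → μ  (order 2)
  β: β → μ  (order 2)
  φ: φ → μ  (order 2)
  ω: ω → μ  (order 2)
  θ: θ → ω → τ → μ  (order 4)
Elements of order 2: {β, γ, λ, φ, ω}.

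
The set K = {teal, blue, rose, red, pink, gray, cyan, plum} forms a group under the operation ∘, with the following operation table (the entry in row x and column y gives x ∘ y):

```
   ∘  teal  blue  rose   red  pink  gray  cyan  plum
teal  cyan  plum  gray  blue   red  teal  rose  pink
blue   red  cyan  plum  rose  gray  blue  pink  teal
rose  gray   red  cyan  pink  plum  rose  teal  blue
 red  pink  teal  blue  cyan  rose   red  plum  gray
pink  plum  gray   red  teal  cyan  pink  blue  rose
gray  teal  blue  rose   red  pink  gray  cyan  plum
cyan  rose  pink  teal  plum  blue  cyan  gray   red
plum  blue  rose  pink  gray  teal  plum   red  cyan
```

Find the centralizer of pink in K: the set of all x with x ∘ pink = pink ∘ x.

Compare row pink with column pink entry by entry.
cyan ∘ pink = blue = pink ∘ cyan, so cyan commutes with pink.
rose ∘ pink = plum but pink ∘ rose = red, so rose does not.
Collecting the elements that commute with pink: C(pink) = {blue, cyan, gray, pink}.

{blue, cyan, gray, pink}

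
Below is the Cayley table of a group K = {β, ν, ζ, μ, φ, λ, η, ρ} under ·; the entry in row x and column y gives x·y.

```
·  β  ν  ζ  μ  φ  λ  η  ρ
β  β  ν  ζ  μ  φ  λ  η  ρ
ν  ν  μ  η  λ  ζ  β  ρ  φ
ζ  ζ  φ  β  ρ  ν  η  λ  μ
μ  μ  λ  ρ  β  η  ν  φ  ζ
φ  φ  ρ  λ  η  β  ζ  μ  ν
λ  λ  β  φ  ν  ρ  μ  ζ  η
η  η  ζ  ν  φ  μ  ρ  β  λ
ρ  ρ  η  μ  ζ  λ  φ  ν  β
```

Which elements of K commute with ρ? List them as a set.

{β, ζ, μ, ρ}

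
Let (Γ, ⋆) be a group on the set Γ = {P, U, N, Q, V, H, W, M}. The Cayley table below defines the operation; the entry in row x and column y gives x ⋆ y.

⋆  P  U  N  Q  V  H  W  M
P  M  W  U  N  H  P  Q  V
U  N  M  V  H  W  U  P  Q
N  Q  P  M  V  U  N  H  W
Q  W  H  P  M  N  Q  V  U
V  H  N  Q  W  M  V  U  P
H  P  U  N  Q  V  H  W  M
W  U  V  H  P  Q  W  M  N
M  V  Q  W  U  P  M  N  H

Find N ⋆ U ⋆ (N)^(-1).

The identity is H. In row N, the entry H sits in column W, so N^(-1) = W.
N ⋆ U = P
P ⋆ W = Q

Q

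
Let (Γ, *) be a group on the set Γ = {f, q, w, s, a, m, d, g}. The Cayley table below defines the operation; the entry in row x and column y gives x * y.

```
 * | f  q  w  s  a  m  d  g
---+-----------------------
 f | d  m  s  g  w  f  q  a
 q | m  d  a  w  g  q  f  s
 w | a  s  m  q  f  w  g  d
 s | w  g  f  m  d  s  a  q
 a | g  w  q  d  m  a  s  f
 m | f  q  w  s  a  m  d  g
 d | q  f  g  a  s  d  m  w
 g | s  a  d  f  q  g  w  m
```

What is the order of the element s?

2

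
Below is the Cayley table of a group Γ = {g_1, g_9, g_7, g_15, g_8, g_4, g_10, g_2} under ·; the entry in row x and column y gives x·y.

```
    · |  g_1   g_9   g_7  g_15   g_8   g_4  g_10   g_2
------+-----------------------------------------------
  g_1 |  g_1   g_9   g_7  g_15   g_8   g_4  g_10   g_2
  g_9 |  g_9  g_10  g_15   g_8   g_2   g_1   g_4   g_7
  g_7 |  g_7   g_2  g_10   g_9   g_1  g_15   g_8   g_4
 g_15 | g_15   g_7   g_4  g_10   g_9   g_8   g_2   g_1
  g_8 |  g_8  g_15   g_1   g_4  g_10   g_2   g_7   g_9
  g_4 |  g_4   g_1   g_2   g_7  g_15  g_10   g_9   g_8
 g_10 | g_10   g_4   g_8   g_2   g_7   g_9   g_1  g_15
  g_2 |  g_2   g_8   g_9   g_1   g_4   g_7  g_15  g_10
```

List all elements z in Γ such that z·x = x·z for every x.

An element z is central iff its row equals its column in the table.
For g_7: g_7·g_9 = g_2 ≠ g_15 = g_9·g_7, so g_7 ∉ Z.
Checking each element this way leaves Z(Γ) = {g_1, g_10}.

{g_1, g_10}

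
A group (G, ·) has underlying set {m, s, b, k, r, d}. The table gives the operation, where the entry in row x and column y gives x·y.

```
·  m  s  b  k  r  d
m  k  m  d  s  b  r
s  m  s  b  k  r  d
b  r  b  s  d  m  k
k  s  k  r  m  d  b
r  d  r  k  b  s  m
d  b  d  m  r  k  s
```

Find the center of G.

{s}

An element z is central iff its row equals its column in the table.
For d: d·k = r ≠ b = k·d, so d ∉ Z.
Checking each element this way leaves Z(G) = {s}.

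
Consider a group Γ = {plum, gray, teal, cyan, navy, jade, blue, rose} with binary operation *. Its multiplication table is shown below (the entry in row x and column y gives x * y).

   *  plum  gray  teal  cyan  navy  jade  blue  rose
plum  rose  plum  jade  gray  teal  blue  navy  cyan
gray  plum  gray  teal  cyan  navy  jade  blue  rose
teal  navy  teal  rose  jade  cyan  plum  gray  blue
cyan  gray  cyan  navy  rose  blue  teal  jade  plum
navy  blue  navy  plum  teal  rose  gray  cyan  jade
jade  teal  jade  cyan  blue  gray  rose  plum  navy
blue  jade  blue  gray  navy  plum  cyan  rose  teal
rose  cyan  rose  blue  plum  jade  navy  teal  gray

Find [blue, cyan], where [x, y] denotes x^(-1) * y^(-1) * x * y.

Identity is gray; from the table blue^(-1) = teal and cyan^(-1) = plum.
teal * plum = navy
navy * blue = cyan
cyan * cyan = rose
(Structurally, Γ here is isomorphic to the quaternion group Q_8.)

rose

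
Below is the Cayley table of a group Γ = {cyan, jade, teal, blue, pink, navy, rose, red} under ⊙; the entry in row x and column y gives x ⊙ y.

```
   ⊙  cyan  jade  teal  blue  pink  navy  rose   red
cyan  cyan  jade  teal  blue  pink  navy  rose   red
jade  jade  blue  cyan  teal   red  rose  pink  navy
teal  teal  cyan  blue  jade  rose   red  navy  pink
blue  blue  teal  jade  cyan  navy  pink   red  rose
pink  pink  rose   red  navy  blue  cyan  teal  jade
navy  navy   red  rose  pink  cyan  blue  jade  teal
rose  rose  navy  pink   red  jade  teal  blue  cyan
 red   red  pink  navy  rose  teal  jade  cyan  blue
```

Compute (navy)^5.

navy^1 = navy
navy^2 = navy ⊙ navy = blue
navy^3 = blue ⊙ navy = pink
navy^4 = pink ⊙ navy = cyan
navy^5 = cyan ⊙ navy = navy

navy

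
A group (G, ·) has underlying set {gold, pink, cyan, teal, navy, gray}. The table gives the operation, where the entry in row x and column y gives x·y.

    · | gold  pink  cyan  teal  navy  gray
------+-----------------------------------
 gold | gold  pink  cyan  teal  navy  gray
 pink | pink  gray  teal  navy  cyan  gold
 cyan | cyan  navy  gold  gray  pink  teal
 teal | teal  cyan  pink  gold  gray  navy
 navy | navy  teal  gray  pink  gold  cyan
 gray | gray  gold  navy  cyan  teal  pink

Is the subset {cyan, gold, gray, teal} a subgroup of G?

gray·gray = pink, which is not in {cyan, gold, gray, teal}.
The subset is not closed under ·, so it is not a subgroup.

No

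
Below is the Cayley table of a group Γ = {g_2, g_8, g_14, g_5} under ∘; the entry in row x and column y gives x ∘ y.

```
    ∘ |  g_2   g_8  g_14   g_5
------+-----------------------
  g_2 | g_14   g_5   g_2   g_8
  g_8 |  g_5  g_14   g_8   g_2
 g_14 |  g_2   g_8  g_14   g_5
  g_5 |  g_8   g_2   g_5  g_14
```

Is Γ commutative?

Check whether the table is symmetric across its main diagonal.
Every entry (row x, col y) equals the entry (row y, col x), so Γ is abelian.
(In fact Γ ≅ the Klein four-group V_4.)

Yes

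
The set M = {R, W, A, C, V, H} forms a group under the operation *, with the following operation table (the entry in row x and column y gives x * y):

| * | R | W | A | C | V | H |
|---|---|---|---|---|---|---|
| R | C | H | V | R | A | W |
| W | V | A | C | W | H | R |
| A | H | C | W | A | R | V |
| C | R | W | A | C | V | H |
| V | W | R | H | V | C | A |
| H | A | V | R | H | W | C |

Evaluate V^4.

C

V^1 = V
V^2 = V * V = C
V^3 = C * V = V
V^4 = V * V = C
(Structurally, M here is isomorphic to the symmetric group S_3.)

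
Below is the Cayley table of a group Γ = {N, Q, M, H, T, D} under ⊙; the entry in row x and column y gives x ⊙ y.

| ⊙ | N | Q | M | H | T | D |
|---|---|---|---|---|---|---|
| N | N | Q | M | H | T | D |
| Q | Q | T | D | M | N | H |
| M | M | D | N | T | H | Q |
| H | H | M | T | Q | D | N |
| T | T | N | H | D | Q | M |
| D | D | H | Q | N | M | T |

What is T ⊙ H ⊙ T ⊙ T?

H

T ⊙ H = D
D ⊙ T = M
M ⊙ T = H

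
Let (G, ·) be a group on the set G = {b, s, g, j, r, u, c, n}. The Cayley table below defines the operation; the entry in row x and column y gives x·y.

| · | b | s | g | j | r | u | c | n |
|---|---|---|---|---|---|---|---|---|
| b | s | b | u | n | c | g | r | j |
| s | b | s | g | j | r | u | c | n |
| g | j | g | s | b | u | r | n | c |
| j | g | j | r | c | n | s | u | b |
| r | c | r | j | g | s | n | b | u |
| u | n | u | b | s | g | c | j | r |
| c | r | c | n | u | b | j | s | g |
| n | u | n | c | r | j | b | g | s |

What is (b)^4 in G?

s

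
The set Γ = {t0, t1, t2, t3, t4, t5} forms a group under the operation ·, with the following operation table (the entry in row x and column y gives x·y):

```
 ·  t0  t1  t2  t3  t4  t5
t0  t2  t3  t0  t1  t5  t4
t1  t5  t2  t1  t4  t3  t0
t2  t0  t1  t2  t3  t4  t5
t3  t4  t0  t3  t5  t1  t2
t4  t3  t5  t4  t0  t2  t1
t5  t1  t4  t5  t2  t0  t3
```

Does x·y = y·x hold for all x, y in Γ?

No

t3·t4 = t1 but t4·t3 = t0.
Since t3 and t4 do not commute, Γ is not abelian.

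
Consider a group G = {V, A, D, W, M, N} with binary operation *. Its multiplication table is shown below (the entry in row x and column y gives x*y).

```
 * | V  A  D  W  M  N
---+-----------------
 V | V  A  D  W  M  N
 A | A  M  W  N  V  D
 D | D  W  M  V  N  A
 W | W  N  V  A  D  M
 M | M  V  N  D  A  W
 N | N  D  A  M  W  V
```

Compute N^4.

V

N^1 = N
N^2 = N*N = V
N^3 = V*N = N
N^4 = N*N = V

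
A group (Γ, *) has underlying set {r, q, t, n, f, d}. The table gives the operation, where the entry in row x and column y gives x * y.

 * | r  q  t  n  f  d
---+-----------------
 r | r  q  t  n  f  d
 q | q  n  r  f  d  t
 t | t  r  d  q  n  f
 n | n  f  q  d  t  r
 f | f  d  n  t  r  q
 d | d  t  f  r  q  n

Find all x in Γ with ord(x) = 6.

Identity is r. Compute the order of each non-identity element by repeated multiplication:
  q: q → n → f → d → t → r  (order 6)
  t: t → d → f → n → q → r  (order 6)
  n: n → d → r  (order 3)
  f: f → r  (order 2)
  d: d → n → r  (order 3)
Elements of order 6: {q, t}.

{q, t}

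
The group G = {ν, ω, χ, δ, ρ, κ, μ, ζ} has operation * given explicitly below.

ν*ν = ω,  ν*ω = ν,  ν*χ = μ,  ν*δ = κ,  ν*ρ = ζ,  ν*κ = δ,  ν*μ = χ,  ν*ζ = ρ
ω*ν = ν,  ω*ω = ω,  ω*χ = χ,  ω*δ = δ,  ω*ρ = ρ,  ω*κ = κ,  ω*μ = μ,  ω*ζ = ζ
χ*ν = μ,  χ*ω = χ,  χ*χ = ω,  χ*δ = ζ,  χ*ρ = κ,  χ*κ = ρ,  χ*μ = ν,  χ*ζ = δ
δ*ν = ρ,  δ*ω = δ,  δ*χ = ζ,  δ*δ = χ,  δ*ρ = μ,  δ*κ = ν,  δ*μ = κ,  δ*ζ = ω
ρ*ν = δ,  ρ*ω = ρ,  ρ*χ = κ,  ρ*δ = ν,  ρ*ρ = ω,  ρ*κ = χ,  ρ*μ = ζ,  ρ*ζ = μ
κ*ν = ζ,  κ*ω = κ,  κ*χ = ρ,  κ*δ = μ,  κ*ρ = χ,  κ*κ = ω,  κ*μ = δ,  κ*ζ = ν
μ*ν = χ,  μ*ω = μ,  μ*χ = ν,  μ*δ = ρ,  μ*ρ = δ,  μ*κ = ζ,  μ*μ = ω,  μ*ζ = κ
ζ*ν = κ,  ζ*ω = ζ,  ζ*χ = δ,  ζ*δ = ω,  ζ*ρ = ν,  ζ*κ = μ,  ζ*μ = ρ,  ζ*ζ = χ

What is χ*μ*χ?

μ

χ*μ = ν
ν*χ = μ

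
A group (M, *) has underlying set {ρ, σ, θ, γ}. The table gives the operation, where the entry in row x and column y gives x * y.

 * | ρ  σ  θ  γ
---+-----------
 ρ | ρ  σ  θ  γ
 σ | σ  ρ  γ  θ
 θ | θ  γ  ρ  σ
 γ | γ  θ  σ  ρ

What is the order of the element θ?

2

The identity element is ρ (its row matches the header).
θ^1 = θ
θ^2 = θ * θ = ρ
The first power of θ equal to the identity is θ^2, so ord(θ) = 2.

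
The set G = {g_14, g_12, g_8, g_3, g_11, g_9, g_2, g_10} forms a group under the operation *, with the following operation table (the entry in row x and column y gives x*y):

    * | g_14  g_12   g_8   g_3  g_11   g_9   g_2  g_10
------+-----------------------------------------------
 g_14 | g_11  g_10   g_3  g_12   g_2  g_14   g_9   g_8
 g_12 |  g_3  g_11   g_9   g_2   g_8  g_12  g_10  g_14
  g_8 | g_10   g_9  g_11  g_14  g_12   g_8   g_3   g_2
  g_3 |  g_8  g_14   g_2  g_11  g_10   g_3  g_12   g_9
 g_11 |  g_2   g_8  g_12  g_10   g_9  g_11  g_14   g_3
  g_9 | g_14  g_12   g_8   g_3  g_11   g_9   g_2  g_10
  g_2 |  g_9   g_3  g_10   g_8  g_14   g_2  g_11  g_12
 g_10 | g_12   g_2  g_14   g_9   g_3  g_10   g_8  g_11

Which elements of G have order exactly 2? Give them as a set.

{g_11}

Identity is g_9. Compute the order of each non-identity element by repeated multiplication:
  g_14: g_14 → g_11 → g_2 → g_9  (order 4)
  g_12: g_12 → g_11 → g_8 → g_9  (order 4)
  g_8: g_8 → g_11 → g_12 → g_9  (order 4)
  g_3: g_3 → g_11 → g_10 → g_9  (order 4)
  g_11: g_11 → g_9  (order 2)
  g_2: g_2 → g_11 → g_14 → g_9  (order 4)
  g_10: g_10 → g_11 → g_3 → g_9  (order 4)
Elements of order 2: {g_11}.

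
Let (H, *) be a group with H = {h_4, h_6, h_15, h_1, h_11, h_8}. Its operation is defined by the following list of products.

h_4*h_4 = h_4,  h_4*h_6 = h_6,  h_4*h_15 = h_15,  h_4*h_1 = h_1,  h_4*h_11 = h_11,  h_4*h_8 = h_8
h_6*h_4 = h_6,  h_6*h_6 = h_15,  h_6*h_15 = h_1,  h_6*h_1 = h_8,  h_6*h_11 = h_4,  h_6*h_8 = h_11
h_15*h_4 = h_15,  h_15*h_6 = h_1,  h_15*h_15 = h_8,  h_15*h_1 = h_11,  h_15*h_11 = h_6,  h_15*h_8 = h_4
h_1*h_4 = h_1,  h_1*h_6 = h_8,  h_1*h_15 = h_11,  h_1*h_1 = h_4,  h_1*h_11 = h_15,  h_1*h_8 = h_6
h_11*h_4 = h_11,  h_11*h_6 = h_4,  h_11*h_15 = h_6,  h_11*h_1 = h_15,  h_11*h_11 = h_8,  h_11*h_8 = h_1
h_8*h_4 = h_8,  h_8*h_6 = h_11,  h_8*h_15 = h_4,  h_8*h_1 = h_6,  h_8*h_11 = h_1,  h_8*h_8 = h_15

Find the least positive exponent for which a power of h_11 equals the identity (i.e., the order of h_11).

6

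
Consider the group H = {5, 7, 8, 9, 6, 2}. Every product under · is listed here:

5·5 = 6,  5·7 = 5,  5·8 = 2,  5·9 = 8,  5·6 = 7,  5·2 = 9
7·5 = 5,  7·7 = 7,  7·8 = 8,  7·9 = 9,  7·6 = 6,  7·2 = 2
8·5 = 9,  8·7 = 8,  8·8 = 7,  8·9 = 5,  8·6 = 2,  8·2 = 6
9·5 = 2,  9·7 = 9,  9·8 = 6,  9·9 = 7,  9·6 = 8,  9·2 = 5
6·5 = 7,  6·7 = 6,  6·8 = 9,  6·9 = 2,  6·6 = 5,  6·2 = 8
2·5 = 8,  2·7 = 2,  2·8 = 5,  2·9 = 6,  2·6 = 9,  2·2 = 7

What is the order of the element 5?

The identity element is 7 (its row matches the header).
5^1 = 5
5^2 = 5·5 = 6
5^3 = 6·5 = 7
The first power of 5 equal to the identity is 5^3, so ord(5) = 3.
(Structurally, H here is isomorphic to the symmetric group S_3.)

3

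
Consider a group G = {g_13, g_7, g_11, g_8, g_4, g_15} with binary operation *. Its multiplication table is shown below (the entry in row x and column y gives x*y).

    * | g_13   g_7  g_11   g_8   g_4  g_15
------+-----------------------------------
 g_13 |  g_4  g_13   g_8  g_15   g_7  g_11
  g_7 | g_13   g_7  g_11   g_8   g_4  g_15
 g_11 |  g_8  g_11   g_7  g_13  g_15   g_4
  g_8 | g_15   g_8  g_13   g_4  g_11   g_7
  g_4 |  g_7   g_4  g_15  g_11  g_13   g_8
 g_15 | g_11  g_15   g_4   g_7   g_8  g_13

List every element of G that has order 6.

{g_15, g_8}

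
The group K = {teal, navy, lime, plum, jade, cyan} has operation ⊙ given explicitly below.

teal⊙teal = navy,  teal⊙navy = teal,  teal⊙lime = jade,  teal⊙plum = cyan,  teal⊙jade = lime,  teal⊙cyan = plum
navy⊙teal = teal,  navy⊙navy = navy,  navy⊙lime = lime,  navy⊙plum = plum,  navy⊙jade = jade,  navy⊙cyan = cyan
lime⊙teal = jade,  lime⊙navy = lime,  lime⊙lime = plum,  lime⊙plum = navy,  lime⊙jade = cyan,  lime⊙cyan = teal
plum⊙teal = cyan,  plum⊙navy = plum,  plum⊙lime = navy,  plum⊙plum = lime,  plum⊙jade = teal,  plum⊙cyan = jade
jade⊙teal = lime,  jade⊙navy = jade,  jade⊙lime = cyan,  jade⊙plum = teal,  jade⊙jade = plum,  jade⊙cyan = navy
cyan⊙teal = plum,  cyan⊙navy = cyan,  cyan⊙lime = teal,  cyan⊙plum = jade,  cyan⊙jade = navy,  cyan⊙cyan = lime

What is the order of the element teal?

The identity element is navy (its row matches the header).
teal^1 = teal
teal^2 = teal ⊙ teal = navy
The first power of teal equal to the identity is teal^2, so ord(teal) = 2.

2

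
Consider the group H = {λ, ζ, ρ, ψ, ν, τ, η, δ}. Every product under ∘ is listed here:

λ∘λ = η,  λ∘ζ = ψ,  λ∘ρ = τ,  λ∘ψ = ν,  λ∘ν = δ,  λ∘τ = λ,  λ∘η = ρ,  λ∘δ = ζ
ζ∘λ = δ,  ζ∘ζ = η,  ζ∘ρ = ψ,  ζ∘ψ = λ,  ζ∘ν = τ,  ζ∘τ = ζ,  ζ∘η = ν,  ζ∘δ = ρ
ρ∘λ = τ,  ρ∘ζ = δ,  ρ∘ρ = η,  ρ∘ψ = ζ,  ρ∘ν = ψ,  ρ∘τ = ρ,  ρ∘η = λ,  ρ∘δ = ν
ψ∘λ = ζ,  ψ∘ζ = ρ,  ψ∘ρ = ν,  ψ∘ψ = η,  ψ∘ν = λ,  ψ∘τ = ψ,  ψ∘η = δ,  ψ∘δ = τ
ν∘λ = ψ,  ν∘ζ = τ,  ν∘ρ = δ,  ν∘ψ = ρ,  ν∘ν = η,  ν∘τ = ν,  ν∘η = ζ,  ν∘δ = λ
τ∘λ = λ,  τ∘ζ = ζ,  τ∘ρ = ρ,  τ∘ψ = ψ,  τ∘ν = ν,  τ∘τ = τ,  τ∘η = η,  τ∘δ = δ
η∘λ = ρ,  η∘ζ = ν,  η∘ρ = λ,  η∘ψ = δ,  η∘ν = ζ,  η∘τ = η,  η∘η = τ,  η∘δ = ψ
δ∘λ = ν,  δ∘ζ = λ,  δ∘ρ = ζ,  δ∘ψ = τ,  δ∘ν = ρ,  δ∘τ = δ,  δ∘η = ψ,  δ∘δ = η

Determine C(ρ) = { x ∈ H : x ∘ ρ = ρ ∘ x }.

Compare row ρ with column ρ entry by entry.
λ ∘ ρ = τ = ρ ∘ λ, so λ commutes with ρ.
ψ ∘ ρ = ν but ρ ∘ ψ = ζ, so ψ does not.
Collecting the elements that commute with ρ: C(ρ) = {η, λ, ρ, τ}.

{η, λ, ρ, τ}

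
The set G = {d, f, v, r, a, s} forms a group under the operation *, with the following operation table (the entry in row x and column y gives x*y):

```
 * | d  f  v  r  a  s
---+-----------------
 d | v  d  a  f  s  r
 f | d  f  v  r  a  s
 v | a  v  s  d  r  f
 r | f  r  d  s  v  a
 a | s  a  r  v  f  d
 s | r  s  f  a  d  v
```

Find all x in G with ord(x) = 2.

{a}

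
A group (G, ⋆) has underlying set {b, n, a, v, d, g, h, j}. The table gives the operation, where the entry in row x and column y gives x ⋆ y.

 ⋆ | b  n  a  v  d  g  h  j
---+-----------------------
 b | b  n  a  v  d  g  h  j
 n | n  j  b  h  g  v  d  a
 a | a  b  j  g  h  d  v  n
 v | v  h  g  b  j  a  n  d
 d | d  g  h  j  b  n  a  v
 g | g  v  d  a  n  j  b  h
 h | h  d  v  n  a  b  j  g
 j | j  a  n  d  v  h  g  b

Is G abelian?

Yes

Check whether the table is symmetric across its main diagonal.
Every entry (row x, col y) equals the entry (row y, col x), so G is abelian.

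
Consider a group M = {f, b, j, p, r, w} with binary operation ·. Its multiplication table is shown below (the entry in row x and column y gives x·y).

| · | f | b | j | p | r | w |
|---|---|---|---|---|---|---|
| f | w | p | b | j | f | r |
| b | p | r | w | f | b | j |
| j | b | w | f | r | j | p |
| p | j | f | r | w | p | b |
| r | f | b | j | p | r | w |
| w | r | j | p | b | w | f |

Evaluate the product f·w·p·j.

r

f·w = r
r·p = p
p·j = r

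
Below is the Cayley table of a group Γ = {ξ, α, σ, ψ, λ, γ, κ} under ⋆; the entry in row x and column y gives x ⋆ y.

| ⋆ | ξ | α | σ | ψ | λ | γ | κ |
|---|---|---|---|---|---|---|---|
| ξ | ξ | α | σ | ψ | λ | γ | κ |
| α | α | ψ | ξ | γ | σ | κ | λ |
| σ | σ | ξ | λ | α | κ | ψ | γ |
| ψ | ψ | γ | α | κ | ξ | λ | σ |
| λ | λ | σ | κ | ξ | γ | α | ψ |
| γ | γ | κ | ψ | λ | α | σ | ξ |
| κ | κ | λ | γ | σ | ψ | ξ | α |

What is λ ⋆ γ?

α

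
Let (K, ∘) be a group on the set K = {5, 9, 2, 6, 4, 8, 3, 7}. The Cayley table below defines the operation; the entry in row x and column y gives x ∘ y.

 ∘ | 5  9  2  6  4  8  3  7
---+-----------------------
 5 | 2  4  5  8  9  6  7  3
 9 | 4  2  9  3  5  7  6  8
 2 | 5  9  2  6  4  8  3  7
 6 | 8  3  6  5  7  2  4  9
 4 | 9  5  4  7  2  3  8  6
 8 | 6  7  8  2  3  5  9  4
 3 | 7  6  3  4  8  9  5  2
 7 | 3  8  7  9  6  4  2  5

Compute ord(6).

4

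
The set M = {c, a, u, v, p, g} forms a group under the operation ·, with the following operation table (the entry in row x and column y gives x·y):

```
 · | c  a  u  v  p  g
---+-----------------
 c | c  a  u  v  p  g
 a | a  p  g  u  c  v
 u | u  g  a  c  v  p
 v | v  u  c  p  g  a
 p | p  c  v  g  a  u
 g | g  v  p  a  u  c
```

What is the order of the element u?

6

The identity element is c (its row matches the header).
u^1 = u
u^2 = u·u = a
u^3 = a·u = g
u^4 = g·u = p
u^5 = p·u = v
u^6 = v·u = c
The first power of u equal to the identity is u^6, so ord(u) = 6.
(Structurally, M here is isomorphic to the cyclic group Z_6.)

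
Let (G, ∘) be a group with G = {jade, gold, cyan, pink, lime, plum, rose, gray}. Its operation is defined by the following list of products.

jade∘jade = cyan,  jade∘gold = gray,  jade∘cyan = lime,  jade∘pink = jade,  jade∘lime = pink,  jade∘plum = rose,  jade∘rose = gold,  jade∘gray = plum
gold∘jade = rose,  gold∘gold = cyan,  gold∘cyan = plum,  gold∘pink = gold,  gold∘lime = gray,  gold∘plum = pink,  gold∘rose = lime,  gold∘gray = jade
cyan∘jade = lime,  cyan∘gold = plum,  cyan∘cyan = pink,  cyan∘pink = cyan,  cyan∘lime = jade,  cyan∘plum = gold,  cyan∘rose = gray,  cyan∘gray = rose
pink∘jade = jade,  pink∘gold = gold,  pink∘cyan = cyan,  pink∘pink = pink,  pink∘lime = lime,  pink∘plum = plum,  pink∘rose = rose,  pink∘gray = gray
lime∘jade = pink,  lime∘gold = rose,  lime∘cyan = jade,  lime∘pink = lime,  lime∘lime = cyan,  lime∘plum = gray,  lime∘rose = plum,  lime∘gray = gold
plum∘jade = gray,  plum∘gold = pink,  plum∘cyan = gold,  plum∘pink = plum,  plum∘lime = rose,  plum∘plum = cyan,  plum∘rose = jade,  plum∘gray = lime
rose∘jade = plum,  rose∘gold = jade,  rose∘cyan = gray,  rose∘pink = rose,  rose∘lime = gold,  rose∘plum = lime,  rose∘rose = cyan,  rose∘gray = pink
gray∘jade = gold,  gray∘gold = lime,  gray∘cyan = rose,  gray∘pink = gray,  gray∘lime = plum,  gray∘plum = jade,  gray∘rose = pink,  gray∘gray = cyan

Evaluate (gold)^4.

pink

gold^1 = gold
gold^2 = gold ∘ gold = cyan
gold^3 = cyan ∘ gold = plum
gold^4 = plum ∘ gold = pink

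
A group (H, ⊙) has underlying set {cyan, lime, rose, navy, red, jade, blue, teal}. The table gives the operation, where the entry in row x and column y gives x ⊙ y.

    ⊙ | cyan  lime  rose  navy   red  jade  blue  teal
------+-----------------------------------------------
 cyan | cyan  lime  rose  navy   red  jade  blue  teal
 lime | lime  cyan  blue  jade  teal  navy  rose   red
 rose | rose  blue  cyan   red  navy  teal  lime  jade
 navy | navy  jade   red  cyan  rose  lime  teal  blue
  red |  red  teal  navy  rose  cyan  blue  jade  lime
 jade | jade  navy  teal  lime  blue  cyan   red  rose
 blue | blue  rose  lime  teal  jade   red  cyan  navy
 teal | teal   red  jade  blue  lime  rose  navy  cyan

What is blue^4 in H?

blue^1 = blue
blue^2 = blue ⊙ blue = cyan
blue^3 = cyan ⊙ blue = blue
blue^4 = blue ⊙ blue = cyan

cyan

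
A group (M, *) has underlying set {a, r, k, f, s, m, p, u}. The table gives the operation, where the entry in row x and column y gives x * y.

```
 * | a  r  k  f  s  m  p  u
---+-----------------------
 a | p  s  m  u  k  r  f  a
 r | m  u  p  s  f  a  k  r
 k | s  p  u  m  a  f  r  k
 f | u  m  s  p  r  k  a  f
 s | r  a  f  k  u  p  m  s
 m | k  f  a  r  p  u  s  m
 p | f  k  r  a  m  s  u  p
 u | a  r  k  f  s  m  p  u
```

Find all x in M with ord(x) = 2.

{k, m, p, r, s}

Identity is u. Compute the order of each non-identity element by repeated multiplication:
  a: a → p → f → u  (order 4)
  r: r → u  (order 2)
  k: k → u  (order 2)
  f: f → p → a → u  (order 4)
  s: s → u  (order 2)
  m: m → u  (order 2)
  p: p → u  (order 2)
Elements of order 2: {k, m, p, r, s}.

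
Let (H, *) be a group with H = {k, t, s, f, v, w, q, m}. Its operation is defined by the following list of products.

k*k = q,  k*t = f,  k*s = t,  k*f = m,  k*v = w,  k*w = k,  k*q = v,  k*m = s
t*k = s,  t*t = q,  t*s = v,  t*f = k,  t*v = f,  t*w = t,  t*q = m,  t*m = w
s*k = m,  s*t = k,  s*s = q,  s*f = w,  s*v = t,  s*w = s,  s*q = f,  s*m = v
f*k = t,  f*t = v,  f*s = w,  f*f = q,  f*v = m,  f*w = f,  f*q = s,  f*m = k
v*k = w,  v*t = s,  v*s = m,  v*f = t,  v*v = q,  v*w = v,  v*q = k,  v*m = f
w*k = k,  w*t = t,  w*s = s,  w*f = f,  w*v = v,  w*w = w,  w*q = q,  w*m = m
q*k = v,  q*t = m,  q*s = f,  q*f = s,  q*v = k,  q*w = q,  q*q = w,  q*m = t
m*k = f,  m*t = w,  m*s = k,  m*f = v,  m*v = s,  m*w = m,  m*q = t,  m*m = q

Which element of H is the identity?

w

The identity e satisfies e*x = x for all x, so its row in the table reproduces the column headers.
Row w reads: k, t, s, f, v, w, q, m — exactly the header order. So w is the identity.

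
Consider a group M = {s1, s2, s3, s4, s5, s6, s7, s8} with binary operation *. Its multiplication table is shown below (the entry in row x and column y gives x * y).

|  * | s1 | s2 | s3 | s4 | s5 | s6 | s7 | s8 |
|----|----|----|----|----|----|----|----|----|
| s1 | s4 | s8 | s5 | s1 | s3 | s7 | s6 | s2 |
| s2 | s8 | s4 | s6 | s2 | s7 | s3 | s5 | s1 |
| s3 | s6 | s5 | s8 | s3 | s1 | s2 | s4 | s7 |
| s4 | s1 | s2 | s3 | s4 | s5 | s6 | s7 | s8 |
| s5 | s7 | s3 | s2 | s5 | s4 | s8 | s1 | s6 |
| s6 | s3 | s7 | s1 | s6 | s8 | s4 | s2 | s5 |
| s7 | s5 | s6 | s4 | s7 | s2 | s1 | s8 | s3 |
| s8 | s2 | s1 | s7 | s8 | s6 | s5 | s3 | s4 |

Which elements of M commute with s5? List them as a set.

{s4, s5, s6, s8}

Compare row s5 with column s5 entry by entry.
s6 * s5 = s8 = s5 * s6, so s6 commutes with s5.
s7 * s5 = s2 but s5 * s7 = s1, so s7 does not.
Collecting the elements that commute with s5: C(s5) = {s4, s5, s6, s8}.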